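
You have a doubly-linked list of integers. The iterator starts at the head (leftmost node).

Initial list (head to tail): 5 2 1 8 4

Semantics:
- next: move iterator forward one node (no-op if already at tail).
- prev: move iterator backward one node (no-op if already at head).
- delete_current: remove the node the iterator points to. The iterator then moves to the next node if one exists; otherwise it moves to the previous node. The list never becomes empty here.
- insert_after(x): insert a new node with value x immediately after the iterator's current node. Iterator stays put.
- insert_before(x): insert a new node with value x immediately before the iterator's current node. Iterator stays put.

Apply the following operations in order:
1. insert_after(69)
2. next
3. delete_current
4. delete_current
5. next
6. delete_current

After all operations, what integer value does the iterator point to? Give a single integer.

After 1 (insert_after(69)): list=[5, 69, 2, 1, 8, 4] cursor@5
After 2 (next): list=[5, 69, 2, 1, 8, 4] cursor@69
After 3 (delete_current): list=[5, 2, 1, 8, 4] cursor@2
After 4 (delete_current): list=[5, 1, 8, 4] cursor@1
After 5 (next): list=[5, 1, 8, 4] cursor@8
After 6 (delete_current): list=[5, 1, 4] cursor@4

Answer: 4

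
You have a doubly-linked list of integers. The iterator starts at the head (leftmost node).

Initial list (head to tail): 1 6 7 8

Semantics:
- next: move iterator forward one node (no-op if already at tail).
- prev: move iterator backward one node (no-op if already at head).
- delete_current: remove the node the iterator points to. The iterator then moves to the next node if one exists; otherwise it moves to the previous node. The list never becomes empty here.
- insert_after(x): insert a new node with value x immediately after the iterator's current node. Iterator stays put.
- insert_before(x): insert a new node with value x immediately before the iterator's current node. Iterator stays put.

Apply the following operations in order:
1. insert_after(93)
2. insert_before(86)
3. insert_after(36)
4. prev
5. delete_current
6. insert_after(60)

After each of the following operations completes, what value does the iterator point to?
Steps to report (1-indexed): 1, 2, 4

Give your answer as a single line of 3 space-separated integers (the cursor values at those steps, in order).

After 1 (insert_after(93)): list=[1, 93, 6, 7, 8] cursor@1
After 2 (insert_before(86)): list=[86, 1, 93, 6, 7, 8] cursor@1
After 3 (insert_after(36)): list=[86, 1, 36, 93, 6, 7, 8] cursor@1
After 4 (prev): list=[86, 1, 36, 93, 6, 7, 8] cursor@86
After 5 (delete_current): list=[1, 36, 93, 6, 7, 8] cursor@1
After 6 (insert_after(60)): list=[1, 60, 36, 93, 6, 7, 8] cursor@1

Answer: 1 1 86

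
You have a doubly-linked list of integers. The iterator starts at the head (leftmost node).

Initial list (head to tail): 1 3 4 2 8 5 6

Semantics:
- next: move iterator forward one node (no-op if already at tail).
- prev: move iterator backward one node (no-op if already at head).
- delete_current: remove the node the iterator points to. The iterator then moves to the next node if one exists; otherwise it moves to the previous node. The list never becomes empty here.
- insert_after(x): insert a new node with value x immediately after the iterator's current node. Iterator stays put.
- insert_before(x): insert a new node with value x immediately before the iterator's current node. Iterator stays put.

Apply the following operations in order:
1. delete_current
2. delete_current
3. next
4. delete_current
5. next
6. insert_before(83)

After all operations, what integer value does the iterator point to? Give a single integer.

Answer: 5

Derivation:
After 1 (delete_current): list=[3, 4, 2, 8, 5, 6] cursor@3
After 2 (delete_current): list=[4, 2, 8, 5, 6] cursor@4
After 3 (next): list=[4, 2, 8, 5, 6] cursor@2
After 4 (delete_current): list=[4, 8, 5, 6] cursor@8
After 5 (next): list=[4, 8, 5, 6] cursor@5
After 6 (insert_before(83)): list=[4, 8, 83, 5, 6] cursor@5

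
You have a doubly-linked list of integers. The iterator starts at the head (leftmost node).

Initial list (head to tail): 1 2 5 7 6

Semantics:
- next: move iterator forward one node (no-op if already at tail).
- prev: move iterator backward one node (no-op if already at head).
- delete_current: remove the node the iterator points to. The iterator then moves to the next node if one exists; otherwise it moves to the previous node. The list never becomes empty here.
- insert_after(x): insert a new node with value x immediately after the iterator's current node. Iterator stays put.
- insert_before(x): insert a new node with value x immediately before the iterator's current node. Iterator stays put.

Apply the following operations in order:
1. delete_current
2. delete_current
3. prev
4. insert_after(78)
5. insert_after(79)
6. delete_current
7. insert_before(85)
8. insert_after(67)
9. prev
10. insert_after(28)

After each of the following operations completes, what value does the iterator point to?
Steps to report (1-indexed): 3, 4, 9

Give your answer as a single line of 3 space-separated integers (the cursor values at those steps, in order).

Answer: 5 5 85

Derivation:
After 1 (delete_current): list=[2, 5, 7, 6] cursor@2
After 2 (delete_current): list=[5, 7, 6] cursor@5
After 3 (prev): list=[5, 7, 6] cursor@5
After 4 (insert_after(78)): list=[5, 78, 7, 6] cursor@5
After 5 (insert_after(79)): list=[5, 79, 78, 7, 6] cursor@5
After 6 (delete_current): list=[79, 78, 7, 6] cursor@79
After 7 (insert_before(85)): list=[85, 79, 78, 7, 6] cursor@79
After 8 (insert_after(67)): list=[85, 79, 67, 78, 7, 6] cursor@79
After 9 (prev): list=[85, 79, 67, 78, 7, 6] cursor@85
After 10 (insert_after(28)): list=[85, 28, 79, 67, 78, 7, 6] cursor@85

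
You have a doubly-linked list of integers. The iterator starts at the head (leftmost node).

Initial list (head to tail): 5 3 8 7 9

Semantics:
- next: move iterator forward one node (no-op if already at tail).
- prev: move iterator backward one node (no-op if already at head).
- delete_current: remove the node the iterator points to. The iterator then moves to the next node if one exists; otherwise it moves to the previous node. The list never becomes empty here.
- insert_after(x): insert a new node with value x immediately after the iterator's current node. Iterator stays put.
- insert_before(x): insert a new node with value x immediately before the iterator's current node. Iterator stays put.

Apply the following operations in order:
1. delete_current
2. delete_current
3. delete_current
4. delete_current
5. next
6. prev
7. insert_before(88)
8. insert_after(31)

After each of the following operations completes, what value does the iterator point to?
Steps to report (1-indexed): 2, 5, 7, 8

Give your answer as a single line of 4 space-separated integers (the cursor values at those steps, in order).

After 1 (delete_current): list=[3, 8, 7, 9] cursor@3
After 2 (delete_current): list=[8, 7, 9] cursor@8
After 3 (delete_current): list=[7, 9] cursor@7
After 4 (delete_current): list=[9] cursor@9
After 5 (next): list=[9] cursor@9
After 6 (prev): list=[9] cursor@9
After 7 (insert_before(88)): list=[88, 9] cursor@9
After 8 (insert_after(31)): list=[88, 9, 31] cursor@9

Answer: 8 9 9 9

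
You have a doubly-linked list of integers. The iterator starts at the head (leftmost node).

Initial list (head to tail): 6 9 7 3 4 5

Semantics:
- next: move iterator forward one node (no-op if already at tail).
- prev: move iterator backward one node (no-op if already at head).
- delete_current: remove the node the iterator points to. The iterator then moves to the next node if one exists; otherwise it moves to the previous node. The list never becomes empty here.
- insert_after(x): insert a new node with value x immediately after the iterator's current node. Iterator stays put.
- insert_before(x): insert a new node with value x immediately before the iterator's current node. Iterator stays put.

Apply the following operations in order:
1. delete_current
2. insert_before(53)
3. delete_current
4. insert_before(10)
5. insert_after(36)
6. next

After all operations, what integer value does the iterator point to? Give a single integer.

After 1 (delete_current): list=[9, 7, 3, 4, 5] cursor@9
After 2 (insert_before(53)): list=[53, 9, 7, 3, 4, 5] cursor@9
After 3 (delete_current): list=[53, 7, 3, 4, 5] cursor@7
After 4 (insert_before(10)): list=[53, 10, 7, 3, 4, 5] cursor@7
After 5 (insert_after(36)): list=[53, 10, 7, 36, 3, 4, 5] cursor@7
After 6 (next): list=[53, 10, 7, 36, 3, 4, 5] cursor@36

Answer: 36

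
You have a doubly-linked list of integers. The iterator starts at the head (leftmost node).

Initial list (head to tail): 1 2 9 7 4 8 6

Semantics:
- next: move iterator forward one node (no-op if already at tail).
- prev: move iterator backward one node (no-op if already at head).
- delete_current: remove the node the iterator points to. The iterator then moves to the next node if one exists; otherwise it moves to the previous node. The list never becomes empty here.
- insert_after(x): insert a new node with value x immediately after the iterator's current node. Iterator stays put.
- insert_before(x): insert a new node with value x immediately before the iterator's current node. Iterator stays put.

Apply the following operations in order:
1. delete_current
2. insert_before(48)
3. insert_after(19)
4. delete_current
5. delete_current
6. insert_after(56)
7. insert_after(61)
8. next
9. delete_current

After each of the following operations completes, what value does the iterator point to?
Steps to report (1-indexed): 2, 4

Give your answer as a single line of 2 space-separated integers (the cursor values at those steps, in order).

Answer: 2 19

Derivation:
After 1 (delete_current): list=[2, 9, 7, 4, 8, 6] cursor@2
After 2 (insert_before(48)): list=[48, 2, 9, 7, 4, 8, 6] cursor@2
After 3 (insert_after(19)): list=[48, 2, 19, 9, 7, 4, 8, 6] cursor@2
After 4 (delete_current): list=[48, 19, 9, 7, 4, 8, 6] cursor@19
After 5 (delete_current): list=[48, 9, 7, 4, 8, 6] cursor@9
After 6 (insert_after(56)): list=[48, 9, 56, 7, 4, 8, 6] cursor@9
After 7 (insert_after(61)): list=[48, 9, 61, 56, 7, 4, 8, 6] cursor@9
After 8 (next): list=[48, 9, 61, 56, 7, 4, 8, 6] cursor@61
After 9 (delete_current): list=[48, 9, 56, 7, 4, 8, 6] cursor@56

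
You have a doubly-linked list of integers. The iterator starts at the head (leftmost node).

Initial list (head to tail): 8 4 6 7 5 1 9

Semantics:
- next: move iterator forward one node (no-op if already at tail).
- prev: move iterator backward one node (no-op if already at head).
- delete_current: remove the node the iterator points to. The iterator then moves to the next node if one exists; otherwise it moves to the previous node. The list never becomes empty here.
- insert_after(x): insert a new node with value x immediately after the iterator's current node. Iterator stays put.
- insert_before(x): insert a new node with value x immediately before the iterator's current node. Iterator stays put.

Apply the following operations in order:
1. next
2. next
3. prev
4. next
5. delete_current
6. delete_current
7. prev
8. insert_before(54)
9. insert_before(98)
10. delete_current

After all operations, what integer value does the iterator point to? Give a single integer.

After 1 (next): list=[8, 4, 6, 7, 5, 1, 9] cursor@4
After 2 (next): list=[8, 4, 6, 7, 5, 1, 9] cursor@6
After 3 (prev): list=[8, 4, 6, 7, 5, 1, 9] cursor@4
After 4 (next): list=[8, 4, 6, 7, 5, 1, 9] cursor@6
After 5 (delete_current): list=[8, 4, 7, 5, 1, 9] cursor@7
After 6 (delete_current): list=[8, 4, 5, 1, 9] cursor@5
After 7 (prev): list=[8, 4, 5, 1, 9] cursor@4
After 8 (insert_before(54)): list=[8, 54, 4, 5, 1, 9] cursor@4
After 9 (insert_before(98)): list=[8, 54, 98, 4, 5, 1, 9] cursor@4
After 10 (delete_current): list=[8, 54, 98, 5, 1, 9] cursor@5

Answer: 5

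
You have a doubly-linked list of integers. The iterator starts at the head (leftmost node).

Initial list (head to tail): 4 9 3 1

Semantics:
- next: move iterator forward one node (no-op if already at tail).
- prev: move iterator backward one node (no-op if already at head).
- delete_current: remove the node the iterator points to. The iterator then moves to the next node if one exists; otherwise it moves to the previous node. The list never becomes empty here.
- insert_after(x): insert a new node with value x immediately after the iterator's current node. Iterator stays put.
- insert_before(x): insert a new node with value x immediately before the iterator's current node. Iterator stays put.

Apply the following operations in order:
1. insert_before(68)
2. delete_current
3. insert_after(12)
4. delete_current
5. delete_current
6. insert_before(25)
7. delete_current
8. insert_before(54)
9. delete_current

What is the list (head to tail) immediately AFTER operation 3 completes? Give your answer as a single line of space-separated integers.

After 1 (insert_before(68)): list=[68, 4, 9, 3, 1] cursor@4
After 2 (delete_current): list=[68, 9, 3, 1] cursor@9
After 3 (insert_after(12)): list=[68, 9, 12, 3, 1] cursor@9

Answer: 68 9 12 3 1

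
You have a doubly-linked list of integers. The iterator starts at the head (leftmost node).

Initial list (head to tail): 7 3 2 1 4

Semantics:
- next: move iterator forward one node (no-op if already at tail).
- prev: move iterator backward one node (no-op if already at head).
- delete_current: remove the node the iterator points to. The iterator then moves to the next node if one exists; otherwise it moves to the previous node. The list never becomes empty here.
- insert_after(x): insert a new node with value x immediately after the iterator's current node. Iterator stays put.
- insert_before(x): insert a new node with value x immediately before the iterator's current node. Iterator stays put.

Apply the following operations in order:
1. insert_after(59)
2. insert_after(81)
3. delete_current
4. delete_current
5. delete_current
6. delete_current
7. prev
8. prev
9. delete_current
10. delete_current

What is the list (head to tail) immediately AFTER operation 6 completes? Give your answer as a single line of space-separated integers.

After 1 (insert_after(59)): list=[7, 59, 3, 2, 1, 4] cursor@7
After 2 (insert_after(81)): list=[7, 81, 59, 3, 2, 1, 4] cursor@7
After 3 (delete_current): list=[81, 59, 3, 2, 1, 4] cursor@81
After 4 (delete_current): list=[59, 3, 2, 1, 4] cursor@59
After 5 (delete_current): list=[3, 2, 1, 4] cursor@3
After 6 (delete_current): list=[2, 1, 4] cursor@2

Answer: 2 1 4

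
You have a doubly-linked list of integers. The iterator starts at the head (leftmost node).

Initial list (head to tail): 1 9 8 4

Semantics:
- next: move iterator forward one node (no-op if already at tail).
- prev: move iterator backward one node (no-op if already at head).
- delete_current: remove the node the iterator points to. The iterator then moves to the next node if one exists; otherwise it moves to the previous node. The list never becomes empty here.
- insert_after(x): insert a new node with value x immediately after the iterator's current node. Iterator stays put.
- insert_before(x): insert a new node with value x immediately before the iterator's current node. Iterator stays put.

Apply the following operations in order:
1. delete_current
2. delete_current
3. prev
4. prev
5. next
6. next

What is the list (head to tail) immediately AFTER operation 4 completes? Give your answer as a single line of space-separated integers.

Answer: 8 4

Derivation:
After 1 (delete_current): list=[9, 8, 4] cursor@9
After 2 (delete_current): list=[8, 4] cursor@8
After 3 (prev): list=[8, 4] cursor@8
After 4 (prev): list=[8, 4] cursor@8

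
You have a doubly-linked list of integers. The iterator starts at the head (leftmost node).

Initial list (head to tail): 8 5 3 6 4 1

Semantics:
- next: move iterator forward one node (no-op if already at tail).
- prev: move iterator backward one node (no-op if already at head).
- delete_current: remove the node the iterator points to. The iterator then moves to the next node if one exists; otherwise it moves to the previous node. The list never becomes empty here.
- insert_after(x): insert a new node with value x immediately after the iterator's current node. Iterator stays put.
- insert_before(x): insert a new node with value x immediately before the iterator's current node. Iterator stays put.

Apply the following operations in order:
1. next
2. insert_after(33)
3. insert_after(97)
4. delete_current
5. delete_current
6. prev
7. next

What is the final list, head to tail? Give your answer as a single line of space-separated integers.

After 1 (next): list=[8, 5, 3, 6, 4, 1] cursor@5
After 2 (insert_after(33)): list=[8, 5, 33, 3, 6, 4, 1] cursor@5
After 3 (insert_after(97)): list=[8, 5, 97, 33, 3, 6, 4, 1] cursor@5
After 4 (delete_current): list=[8, 97, 33, 3, 6, 4, 1] cursor@97
After 5 (delete_current): list=[8, 33, 3, 6, 4, 1] cursor@33
After 6 (prev): list=[8, 33, 3, 6, 4, 1] cursor@8
After 7 (next): list=[8, 33, 3, 6, 4, 1] cursor@33

Answer: 8 33 3 6 4 1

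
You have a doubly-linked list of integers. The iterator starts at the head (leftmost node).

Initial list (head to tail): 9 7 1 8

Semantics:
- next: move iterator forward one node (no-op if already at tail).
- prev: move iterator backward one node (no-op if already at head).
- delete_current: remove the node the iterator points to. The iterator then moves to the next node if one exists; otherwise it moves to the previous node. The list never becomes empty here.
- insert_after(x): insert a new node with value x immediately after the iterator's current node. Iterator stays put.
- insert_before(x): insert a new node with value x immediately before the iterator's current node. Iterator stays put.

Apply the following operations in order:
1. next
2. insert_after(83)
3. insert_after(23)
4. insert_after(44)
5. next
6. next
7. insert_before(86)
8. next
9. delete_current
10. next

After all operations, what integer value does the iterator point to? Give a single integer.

Answer: 8

Derivation:
After 1 (next): list=[9, 7, 1, 8] cursor@7
After 2 (insert_after(83)): list=[9, 7, 83, 1, 8] cursor@7
After 3 (insert_after(23)): list=[9, 7, 23, 83, 1, 8] cursor@7
After 4 (insert_after(44)): list=[9, 7, 44, 23, 83, 1, 8] cursor@7
After 5 (next): list=[9, 7, 44, 23, 83, 1, 8] cursor@44
After 6 (next): list=[9, 7, 44, 23, 83, 1, 8] cursor@23
After 7 (insert_before(86)): list=[9, 7, 44, 86, 23, 83, 1, 8] cursor@23
After 8 (next): list=[9, 7, 44, 86, 23, 83, 1, 8] cursor@83
After 9 (delete_current): list=[9, 7, 44, 86, 23, 1, 8] cursor@1
After 10 (next): list=[9, 7, 44, 86, 23, 1, 8] cursor@8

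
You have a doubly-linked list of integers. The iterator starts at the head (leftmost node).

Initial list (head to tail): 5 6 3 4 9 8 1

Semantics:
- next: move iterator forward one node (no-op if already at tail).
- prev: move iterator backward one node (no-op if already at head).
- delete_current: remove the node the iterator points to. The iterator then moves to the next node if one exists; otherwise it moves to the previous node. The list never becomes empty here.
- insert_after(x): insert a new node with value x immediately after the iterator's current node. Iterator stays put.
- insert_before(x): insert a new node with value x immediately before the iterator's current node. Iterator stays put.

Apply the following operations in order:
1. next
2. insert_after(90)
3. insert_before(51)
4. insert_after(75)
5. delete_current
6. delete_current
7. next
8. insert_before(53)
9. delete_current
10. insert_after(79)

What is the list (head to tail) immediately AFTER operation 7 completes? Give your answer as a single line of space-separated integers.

Answer: 5 51 90 3 4 9 8 1

Derivation:
After 1 (next): list=[5, 6, 3, 4, 9, 8, 1] cursor@6
After 2 (insert_after(90)): list=[5, 6, 90, 3, 4, 9, 8, 1] cursor@6
After 3 (insert_before(51)): list=[5, 51, 6, 90, 3, 4, 9, 8, 1] cursor@6
After 4 (insert_after(75)): list=[5, 51, 6, 75, 90, 3, 4, 9, 8, 1] cursor@6
After 5 (delete_current): list=[5, 51, 75, 90, 3, 4, 9, 8, 1] cursor@75
After 6 (delete_current): list=[5, 51, 90, 3, 4, 9, 8, 1] cursor@90
After 7 (next): list=[5, 51, 90, 3, 4, 9, 8, 1] cursor@3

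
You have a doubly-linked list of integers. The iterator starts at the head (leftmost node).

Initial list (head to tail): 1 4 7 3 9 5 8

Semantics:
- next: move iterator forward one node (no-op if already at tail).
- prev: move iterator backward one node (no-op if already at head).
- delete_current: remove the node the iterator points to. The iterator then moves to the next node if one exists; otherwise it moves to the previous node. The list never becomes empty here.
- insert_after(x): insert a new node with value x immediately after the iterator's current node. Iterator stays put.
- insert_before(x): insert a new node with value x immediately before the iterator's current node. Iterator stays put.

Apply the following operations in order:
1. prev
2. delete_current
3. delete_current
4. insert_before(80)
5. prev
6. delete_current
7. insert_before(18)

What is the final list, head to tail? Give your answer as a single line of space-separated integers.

Answer: 18 7 3 9 5 8

Derivation:
After 1 (prev): list=[1, 4, 7, 3, 9, 5, 8] cursor@1
After 2 (delete_current): list=[4, 7, 3, 9, 5, 8] cursor@4
After 3 (delete_current): list=[7, 3, 9, 5, 8] cursor@7
After 4 (insert_before(80)): list=[80, 7, 3, 9, 5, 8] cursor@7
After 5 (prev): list=[80, 7, 3, 9, 5, 8] cursor@80
After 6 (delete_current): list=[7, 3, 9, 5, 8] cursor@7
After 7 (insert_before(18)): list=[18, 7, 3, 9, 5, 8] cursor@7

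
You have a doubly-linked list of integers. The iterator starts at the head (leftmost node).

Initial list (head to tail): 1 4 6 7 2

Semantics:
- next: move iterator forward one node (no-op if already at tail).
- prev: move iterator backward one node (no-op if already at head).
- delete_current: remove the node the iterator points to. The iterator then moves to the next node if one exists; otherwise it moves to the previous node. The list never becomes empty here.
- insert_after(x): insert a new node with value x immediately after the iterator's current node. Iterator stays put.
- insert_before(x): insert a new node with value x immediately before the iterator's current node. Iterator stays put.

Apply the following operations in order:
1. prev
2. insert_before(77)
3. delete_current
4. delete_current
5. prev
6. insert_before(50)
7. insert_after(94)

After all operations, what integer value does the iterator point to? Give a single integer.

Answer: 77

Derivation:
After 1 (prev): list=[1, 4, 6, 7, 2] cursor@1
After 2 (insert_before(77)): list=[77, 1, 4, 6, 7, 2] cursor@1
After 3 (delete_current): list=[77, 4, 6, 7, 2] cursor@4
After 4 (delete_current): list=[77, 6, 7, 2] cursor@6
After 5 (prev): list=[77, 6, 7, 2] cursor@77
After 6 (insert_before(50)): list=[50, 77, 6, 7, 2] cursor@77
After 7 (insert_after(94)): list=[50, 77, 94, 6, 7, 2] cursor@77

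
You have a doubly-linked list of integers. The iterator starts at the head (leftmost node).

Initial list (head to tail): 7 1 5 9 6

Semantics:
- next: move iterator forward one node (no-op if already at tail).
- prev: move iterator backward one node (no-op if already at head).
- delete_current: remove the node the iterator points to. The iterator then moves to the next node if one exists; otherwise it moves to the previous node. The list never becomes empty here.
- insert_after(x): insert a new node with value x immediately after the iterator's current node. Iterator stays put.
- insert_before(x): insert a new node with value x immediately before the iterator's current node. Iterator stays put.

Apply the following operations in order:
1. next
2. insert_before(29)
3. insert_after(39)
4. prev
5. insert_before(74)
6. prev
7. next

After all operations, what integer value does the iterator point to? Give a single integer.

After 1 (next): list=[7, 1, 5, 9, 6] cursor@1
After 2 (insert_before(29)): list=[7, 29, 1, 5, 9, 6] cursor@1
After 3 (insert_after(39)): list=[7, 29, 1, 39, 5, 9, 6] cursor@1
After 4 (prev): list=[7, 29, 1, 39, 5, 9, 6] cursor@29
After 5 (insert_before(74)): list=[7, 74, 29, 1, 39, 5, 9, 6] cursor@29
After 6 (prev): list=[7, 74, 29, 1, 39, 5, 9, 6] cursor@74
After 7 (next): list=[7, 74, 29, 1, 39, 5, 9, 6] cursor@29

Answer: 29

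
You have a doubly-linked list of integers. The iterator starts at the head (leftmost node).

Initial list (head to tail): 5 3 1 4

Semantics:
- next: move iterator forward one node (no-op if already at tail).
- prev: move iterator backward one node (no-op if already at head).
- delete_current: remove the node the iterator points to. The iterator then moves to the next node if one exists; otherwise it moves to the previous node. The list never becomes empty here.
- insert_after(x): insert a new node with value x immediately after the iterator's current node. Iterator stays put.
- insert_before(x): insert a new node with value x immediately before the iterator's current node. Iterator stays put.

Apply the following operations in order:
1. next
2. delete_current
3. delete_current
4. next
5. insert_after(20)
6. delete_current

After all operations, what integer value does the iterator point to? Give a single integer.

Answer: 20

Derivation:
After 1 (next): list=[5, 3, 1, 4] cursor@3
After 2 (delete_current): list=[5, 1, 4] cursor@1
After 3 (delete_current): list=[5, 4] cursor@4
After 4 (next): list=[5, 4] cursor@4
After 5 (insert_after(20)): list=[5, 4, 20] cursor@4
After 6 (delete_current): list=[5, 20] cursor@20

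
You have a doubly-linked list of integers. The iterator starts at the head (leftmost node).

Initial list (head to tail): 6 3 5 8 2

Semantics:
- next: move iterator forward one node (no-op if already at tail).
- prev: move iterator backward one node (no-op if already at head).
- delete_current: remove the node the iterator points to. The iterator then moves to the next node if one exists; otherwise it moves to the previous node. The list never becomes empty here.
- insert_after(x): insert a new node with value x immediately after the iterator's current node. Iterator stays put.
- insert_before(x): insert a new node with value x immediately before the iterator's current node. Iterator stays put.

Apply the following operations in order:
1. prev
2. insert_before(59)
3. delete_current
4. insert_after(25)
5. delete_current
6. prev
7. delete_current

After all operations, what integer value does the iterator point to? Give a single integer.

Answer: 25

Derivation:
After 1 (prev): list=[6, 3, 5, 8, 2] cursor@6
After 2 (insert_before(59)): list=[59, 6, 3, 5, 8, 2] cursor@6
After 3 (delete_current): list=[59, 3, 5, 8, 2] cursor@3
After 4 (insert_after(25)): list=[59, 3, 25, 5, 8, 2] cursor@3
After 5 (delete_current): list=[59, 25, 5, 8, 2] cursor@25
After 6 (prev): list=[59, 25, 5, 8, 2] cursor@59
After 7 (delete_current): list=[25, 5, 8, 2] cursor@25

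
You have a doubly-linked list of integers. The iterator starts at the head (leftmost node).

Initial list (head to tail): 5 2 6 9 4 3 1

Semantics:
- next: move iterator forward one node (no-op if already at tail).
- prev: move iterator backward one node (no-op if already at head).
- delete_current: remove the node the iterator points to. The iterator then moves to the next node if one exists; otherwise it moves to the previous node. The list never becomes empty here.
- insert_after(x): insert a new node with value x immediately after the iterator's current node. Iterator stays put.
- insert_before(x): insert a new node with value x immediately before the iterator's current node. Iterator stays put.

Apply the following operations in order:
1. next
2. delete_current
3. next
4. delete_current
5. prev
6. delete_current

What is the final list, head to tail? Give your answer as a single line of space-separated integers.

Answer: 5 4 3 1

Derivation:
After 1 (next): list=[5, 2, 6, 9, 4, 3, 1] cursor@2
After 2 (delete_current): list=[5, 6, 9, 4, 3, 1] cursor@6
After 3 (next): list=[5, 6, 9, 4, 3, 1] cursor@9
After 4 (delete_current): list=[5, 6, 4, 3, 1] cursor@4
After 5 (prev): list=[5, 6, 4, 3, 1] cursor@6
After 6 (delete_current): list=[5, 4, 3, 1] cursor@4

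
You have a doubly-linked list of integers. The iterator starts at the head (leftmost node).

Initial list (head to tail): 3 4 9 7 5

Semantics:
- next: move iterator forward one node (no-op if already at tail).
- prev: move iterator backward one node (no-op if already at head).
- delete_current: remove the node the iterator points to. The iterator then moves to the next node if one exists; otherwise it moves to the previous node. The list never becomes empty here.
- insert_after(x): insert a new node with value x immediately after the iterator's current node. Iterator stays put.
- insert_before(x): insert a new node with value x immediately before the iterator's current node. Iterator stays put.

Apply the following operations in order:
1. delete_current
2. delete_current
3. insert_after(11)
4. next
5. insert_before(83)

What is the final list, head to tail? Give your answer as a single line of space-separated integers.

Answer: 9 83 11 7 5

Derivation:
After 1 (delete_current): list=[4, 9, 7, 5] cursor@4
After 2 (delete_current): list=[9, 7, 5] cursor@9
After 3 (insert_after(11)): list=[9, 11, 7, 5] cursor@9
After 4 (next): list=[9, 11, 7, 5] cursor@11
After 5 (insert_before(83)): list=[9, 83, 11, 7, 5] cursor@11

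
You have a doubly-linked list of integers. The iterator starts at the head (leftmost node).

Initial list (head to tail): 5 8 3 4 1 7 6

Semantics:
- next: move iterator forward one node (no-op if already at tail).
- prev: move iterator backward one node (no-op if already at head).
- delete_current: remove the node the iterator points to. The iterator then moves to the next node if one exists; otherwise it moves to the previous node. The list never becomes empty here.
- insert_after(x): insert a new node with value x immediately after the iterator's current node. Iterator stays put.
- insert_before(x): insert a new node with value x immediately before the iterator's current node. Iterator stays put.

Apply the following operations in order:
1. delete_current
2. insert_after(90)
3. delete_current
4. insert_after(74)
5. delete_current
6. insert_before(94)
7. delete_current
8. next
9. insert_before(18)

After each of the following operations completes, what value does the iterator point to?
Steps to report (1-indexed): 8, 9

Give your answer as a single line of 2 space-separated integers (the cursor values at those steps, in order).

After 1 (delete_current): list=[8, 3, 4, 1, 7, 6] cursor@8
After 2 (insert_after(90)): list=[8, 90, 3, 4, 1, 7, 6] cursor@8
After 3 (delete_current): list=[90, 3, 4, 1, 7, 6] cursor@90
After 4 (insert_after(74)): list=[90, 74, 3, 4, 1, 7, 6] cursor@90
After 5 (delete_current): list=[74, 3, 4, 1, 7, 6] cursor@74
After 6 (insert_before(94)): list=[94, 74, 3, 4, 1, 7, 6] cursor@74
After 7 (delete_current): list=[94, 3, 4, 1, 7, 6] cursor@3
After 8 (next): list=[94, 3, 4, 1, 7, 6] cursor@4
After 9 (insert_before(18)): list=[94, 3, 18, 4, 1, 7, 6] cursor@4

Answer: 4 4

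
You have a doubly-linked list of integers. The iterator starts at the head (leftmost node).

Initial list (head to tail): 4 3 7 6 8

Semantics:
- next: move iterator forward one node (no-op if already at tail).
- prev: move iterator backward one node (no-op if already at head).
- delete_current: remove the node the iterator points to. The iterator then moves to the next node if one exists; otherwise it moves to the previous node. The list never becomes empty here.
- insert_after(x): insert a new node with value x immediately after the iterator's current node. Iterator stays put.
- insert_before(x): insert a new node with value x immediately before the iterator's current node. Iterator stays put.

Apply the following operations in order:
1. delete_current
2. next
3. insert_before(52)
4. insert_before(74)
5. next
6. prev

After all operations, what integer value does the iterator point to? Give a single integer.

After 1 (delete_current): list=[3, 7, 6, 8] cursor@3
After 2 (next): list=[3, 7, 6, 8] cursor@7
After 3 (insert_before(52)): list=[3, 52, 7, 6, 8] cursor@7
After 4 (insert_before(74)): list=[3, 52, 74, 7, 6, 8] cursor@7
After 5 (next): list=[3, 52, 74, 7, 6, 8] cursor@6
After 6 (prev): list=[3, 52, 74, 7, 6, 8] cursor@7

Answer: 7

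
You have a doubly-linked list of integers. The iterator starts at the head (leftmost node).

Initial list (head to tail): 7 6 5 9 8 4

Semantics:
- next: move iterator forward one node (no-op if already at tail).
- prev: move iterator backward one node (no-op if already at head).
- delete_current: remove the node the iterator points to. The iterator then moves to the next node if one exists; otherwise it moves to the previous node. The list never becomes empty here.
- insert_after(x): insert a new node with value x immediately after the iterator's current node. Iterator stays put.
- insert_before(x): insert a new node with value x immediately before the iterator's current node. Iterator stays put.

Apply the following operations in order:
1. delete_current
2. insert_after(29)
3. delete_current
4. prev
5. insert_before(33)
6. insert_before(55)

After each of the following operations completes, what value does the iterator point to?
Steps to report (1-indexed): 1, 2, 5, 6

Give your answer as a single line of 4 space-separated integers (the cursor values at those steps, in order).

Answer: 6 6 29 29

Derivation:
After 1 (delete_current): list=[6, 5, 9, 8, 4] cursor@6
After 2 (insert_after(29)): list=[6, 29, 5, 9, 8, 4] cursor@6
After 3 (delete_current): list=[29, 5, 9, 8, 4] cursor@29
After 4 (prev): list=[29, 5, 9, 8, 4] cursor@29
After 5 (insert_before(33)): list=[33, 29, 5, 9, 8, 4] cursor@29
After 6 (insert_before(55)): list=[33, 55, 29, 5, 9, 8, 4] cursor@29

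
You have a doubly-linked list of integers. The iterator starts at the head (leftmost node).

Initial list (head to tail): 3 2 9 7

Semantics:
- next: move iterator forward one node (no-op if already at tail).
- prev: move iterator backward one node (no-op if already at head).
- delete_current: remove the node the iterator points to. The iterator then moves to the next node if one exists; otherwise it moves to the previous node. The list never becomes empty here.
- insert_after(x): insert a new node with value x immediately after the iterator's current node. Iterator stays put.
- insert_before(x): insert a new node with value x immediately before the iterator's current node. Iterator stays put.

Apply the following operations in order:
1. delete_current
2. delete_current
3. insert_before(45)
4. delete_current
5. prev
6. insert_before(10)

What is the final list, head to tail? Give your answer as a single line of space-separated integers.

Answer: 10 45 7

Derivation:
After 1 (delete_current): list=[2, 9, 7] cursor@2
After 2 (delete_current): list=[9, 7] cursor@9
After 3 (insert_before(45)): list=[45, 9, 7] cursor@9
After 4 (delete_current): list=[45, 7] cursor@7
After 5 (prev): list=[45, 7] cursor@45
After 6 (insert_before(10)): list=[10, 45, 7] cursor@45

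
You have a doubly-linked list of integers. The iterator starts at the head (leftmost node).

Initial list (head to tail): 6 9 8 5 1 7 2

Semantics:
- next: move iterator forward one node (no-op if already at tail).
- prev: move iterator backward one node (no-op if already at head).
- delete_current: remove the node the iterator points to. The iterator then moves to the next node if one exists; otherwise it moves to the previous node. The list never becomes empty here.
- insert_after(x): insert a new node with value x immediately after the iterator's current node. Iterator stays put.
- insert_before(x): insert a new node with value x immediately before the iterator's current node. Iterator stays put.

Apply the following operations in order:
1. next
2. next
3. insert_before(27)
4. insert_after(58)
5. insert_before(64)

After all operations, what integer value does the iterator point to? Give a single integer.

After 1 (next): list=[6, 9, 8, 5, 1, 7, 2] cursor@9
After 2 (next): list=[6, 9, 8, 5, 1, 7, 2] cursor@8
After 3 (insert_before(27)): list=[6, 9, 27, 8, 5, 1, 7, 2] cursor@8
After 4 (insert_after(58)): list=[6, 9, 27, 8, 58, 5, 1, 7, 2] cursor@8
After 5 (insert_before(64)): list=[6, 9, 27, 64, 8, 58, 5, 1, 7, 2] cursor@8

Answer: 8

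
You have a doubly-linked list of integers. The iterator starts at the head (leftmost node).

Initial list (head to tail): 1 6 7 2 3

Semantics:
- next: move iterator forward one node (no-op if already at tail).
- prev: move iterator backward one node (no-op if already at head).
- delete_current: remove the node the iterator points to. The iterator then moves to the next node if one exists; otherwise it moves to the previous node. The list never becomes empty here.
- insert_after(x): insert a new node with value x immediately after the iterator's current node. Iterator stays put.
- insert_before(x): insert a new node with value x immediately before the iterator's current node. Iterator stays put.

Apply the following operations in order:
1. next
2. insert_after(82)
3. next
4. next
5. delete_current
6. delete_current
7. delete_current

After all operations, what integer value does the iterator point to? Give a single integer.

Answer: 82

Derivation:
After 1 (next): list=[1, 6, 7, 2, 3] cursor@6
After 2 (insert_after(82)): list=[1, 6, 82, 7, 2, 3] cursor@6
After 3 (next): list=[1, 6, 82, 7, 2, 3] cursor@82
After 4 (next): list=[1, 6, 82, 7, 2, 3] cursor@7
After 5 (delete_current): list=[1, 6, 82, 2, 3] cursor@2
After 6 (delete_current): list=[1, 6, 82, 3] cursor@3
After 7 (delete_current): list=[1, 6, 82] cursor@82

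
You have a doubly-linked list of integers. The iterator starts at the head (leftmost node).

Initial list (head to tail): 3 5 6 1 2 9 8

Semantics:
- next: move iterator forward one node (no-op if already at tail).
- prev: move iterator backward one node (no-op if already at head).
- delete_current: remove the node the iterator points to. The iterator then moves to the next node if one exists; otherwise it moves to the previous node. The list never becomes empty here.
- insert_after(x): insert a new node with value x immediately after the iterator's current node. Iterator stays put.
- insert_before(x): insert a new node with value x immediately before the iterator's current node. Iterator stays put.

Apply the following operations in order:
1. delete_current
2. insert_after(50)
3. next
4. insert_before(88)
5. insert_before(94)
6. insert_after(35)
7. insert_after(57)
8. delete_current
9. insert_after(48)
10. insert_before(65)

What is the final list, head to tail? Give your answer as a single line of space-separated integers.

Answer: 5 88 94 65 57 48 35 6 1 2 9 8

Derivation:
After 1 (delete_current): list=[5, 6, 1, 2, 9, 8] cursor@5
After 2 (insert_after(50)): list=[5, 50, 6, 1, 2, 9, 8] cursor@5
After 3 (next): list=[5, 50, 6, 1, 2, 9, 8] cursor@50
After 4 (insert_before(88)): list=[5, 88, 50, 6, 1, 2, 9, 8] cursor@50
After 5 (insert_before(94)): list=[5, 88, 94, 50, 6, 1, 2, 9, 8] cursor@50
After 6 (insert_after(35)): list=[5, 88, 94, 50, 35, 6, 1, 2, 9, 8] cursor@50
After 7 (insert_after(57)): list=[5, 88, 94, 50, 57, 35, 6, 1, 2, 9, 8] cursor@50
After 8 (delete_current): list=[5, 88, 94, 57, 35, 6, 1, 2, 9, 8] cursor@57
After 9 (insert_after(48)): list=[5, 88, 94, 57, 48, 35, 6, 1, 2, 9, 8] cursor@57
After 10 (insert_before(65)): list=[5, 88, 94, 65, 57, 48, 35, 6, 1, 2, 9, 8] cursor@57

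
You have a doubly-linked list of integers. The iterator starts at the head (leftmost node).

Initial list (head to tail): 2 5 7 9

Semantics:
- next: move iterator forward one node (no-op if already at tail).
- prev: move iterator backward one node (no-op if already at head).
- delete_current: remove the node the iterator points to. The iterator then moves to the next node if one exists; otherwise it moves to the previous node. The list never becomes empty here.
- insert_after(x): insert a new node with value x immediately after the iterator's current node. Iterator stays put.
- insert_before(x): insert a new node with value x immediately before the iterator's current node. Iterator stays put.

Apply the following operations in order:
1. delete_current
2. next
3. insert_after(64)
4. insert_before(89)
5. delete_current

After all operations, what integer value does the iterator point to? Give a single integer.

Answer: 64

Derivation:
After 1 (delete_current): list=[5, 7, 9] cursor@5
After 2 (next): list=[5, 7, 9] cursor@7
After 3 (insert_after(64)): list=[5, 7, 64, 9] cursor@7
After 4 (insert_before(89)): list=[5, 89, 7, 64, 9] cursor@7
After 5 (delete_current): list=[5, 89, 64, 9] cursor@64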